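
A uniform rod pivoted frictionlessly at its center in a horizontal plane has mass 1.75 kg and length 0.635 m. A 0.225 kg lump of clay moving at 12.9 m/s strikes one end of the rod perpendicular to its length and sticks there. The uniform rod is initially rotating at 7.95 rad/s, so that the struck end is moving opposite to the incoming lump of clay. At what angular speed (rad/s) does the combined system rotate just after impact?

The axle reaction passes through the pivot and exerts no torque about it; angular momentum about the pivot is conserved through the impact.
I_p = (1/12)(1.75)(0.635)² = 0.05880 kg·m². Taking the sense of the lump of clay's angular momentum as positive, L_{lump} = m v R = (0.225)(12.9)(0.635/2) = 0.9215 kg·m²/s.
L_i = −I_p ω_p + m v R = −(0.05880)(7.95) + 0.9215 = 0.4541 kg·m²/s.
After sticking, I_f = I_p + m R² = 0.05880 + (0.225)(0.635/2)² = 0.08149 kg·m².
ω_f = L_i / I_f = 0.4541 / 0.08149 = 5.572 rad/s.

|ω_f| ≈ 5.57 rad/s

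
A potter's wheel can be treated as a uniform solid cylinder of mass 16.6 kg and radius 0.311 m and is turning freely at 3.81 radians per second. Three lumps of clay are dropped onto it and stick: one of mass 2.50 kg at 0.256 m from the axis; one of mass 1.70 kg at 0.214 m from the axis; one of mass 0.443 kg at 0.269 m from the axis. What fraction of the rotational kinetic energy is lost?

No external torque acts about the axis; L_before = L_after.
I_p = ½(16.6)(0.311)² = 0.8028 kg·m².
Added inertia Σmr² = (2.50)(0.256)² + (1.70)(0.214)² + (0.443)(0.269)² = 0.2737 kg·m²; I_f = 0.8028 + 0.2737 = 1.077 kg·m².
ω_f = I_p ω_i / I_f = (0.8028)(3.81) / 1.077 = 2.841 rad/s.
KE_i = ½(0.8028)(3.810 rad/s)² = 5.827 J; KE_f = ½(1.077)(2.841)² = 4.345 J.
Fraction lost = 0.2543.

fraction ≈ 0.254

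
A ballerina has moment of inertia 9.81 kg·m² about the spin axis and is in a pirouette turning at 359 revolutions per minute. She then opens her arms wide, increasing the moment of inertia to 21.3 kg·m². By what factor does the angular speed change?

No external torque acts about the spin axis, so angular momentum is conserved.
ω₂/ω₁ = I₁/I₂ = 9.810 / 21.30 = 0.4606.

ω₂/ω₁ ≈ 0.461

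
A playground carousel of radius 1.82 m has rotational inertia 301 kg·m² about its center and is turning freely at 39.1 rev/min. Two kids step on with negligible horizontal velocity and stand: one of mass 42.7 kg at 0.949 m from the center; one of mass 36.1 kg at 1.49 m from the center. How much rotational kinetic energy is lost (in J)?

The added mass arrives with no angular momentum about the center, and any external torque about the center is negligible, so the system's angular momentum is conserved.
Added inertia Σmr² = (42.7)(0.949)² + (36.1)(1.49)² = 118.6 kg·m²; I_f = 301.0 + 118.6 = 419.6 kg·m².
ω_f = I_p ω_i / I_f = (301.0)(39.1) / 419.6 = 28.05 rpm.
KE_i = ½(301.0)(4.095 rad/s)² = 2523 J; KE_f = ½(419.6)(2.937)² = 1810 J.

energy lost ≈ 713 J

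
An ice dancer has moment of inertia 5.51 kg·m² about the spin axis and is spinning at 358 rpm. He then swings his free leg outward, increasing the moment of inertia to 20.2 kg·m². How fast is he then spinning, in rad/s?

ω₂ ≈ 10.2 rad/s

Angular momentum about the spin axis is conserved since the torque about it is zero.
ω₂ = I₁ω₁ / I₂ = (5.510)(358 rpm) / (20.20) = 97.65 rpm = 10.23 rad/s.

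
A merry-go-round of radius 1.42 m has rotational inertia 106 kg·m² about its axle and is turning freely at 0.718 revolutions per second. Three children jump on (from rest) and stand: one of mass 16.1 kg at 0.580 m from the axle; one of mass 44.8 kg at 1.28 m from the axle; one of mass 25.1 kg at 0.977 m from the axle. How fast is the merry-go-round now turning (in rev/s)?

The added mass arrives with no angular momentum about the axle, and any external torque about the axle is negligible, so the system's angular momentum is conserved.
Added inertia Σmr² = (16.1)(0.580)² + (44.8)(1.28)² + (25.1)(0.977)² = 102.8 kg·m²; I_f = 106.0 + 102.8 = 208.8 kg·m².
ω_f = I_p ω_i / I_f = (106.0)(0.718) / 208.8 = 0.3645 rev/s.

ω_f ≈ 0.365 rev/s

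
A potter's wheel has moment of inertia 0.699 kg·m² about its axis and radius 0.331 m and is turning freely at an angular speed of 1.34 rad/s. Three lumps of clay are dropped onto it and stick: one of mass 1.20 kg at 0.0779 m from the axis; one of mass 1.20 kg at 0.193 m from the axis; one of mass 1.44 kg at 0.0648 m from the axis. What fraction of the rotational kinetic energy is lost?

The added mass arrives with no angular momentum about the axis, and any external torque about the axis is negligible, so the system's angular momentum is conserved.
Added inertia Σmr² = (1.20)(0.0779)² + (1.20)(0.193)² + (1.44)(0.0648)² = 0.05803 kg·m²; I_f = 0.6990 + 0.05803 = 0.7570 kg·m².
ω_f = I_p ω_i / I_f = (0.6990)(1.34) / 0.7570 = 1.237 rad/s.
KE_i = ½(0.6990)(1.340 rad/s)² = 0.6276 J; KE_f = ½(0.7570)(1.237)² = 0.5795 J.
Fraction lost = 0.07665.

fraction ≈ 0.0767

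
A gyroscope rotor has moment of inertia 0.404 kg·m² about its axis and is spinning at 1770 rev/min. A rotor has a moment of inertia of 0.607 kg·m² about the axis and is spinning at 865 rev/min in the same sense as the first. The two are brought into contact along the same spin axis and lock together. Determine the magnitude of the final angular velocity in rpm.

|ω_f| ≈ 1230 rpm

The coupling torques are internal; angular momentum about the shared axis is conserved.
Taking A's sense as positive: L = (0.4040)(1770) + (0.6070)(865) = 1240 kg·m²·rpm.
Combined I = 0.4040 + 0.6070 = 1.011 kg·m².
ω_f = L / I = 1240 / 1.011 = 1227 rpm.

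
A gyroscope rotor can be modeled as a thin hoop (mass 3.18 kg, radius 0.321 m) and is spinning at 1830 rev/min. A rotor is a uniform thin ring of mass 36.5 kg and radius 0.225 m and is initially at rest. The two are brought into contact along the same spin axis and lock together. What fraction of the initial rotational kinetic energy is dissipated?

fraction ≈ 0.849

The coupling torques are internal; angular momentum about the shared axis is conserved.
Moments of inertia: I_A = (3.18)(0.321)² = 0.3277 kg·m²; I_B = (36.5)(0.225)² = 1.848 kg·m².
Taking A's sense as positive: L = (0.3277)(1830) = 599.6 kg·m²·rpm.
Combined I = 0.3277 + 1.848 = 2.175 kg·m².
ω_f = L / I = 599.6 / 2.175 = 275.6 rpm.
KE_i = ½ΣIω² = 6017 J; KE_f = ½(2.175)(28.86)² = 906.3 J.
Fraction dissipated = (KE_i − KE_f)/KE_i = 0.8494.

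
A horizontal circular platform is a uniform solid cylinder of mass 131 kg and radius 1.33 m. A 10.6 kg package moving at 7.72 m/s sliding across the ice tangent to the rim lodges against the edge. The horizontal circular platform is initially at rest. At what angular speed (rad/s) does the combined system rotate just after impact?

|ω_f| ≈ 0.809 rad/s

About the central axle the impulsive forces during the collision are internal, so angular momentum about that axis is conserved.
I_p = ½(131)(1.33)² = 115.9 kg·m². Taking the sense of the package's angular momentum as positive, L_{package} = m v R = (10.6)(7.72)(1.33) = 108.8 kg·m²/s.
L_i = 0 + 108.8 = 108.8 kg·m²/s.
After sticking, I_f = I_p + m R² = 115.9 + (10.6)(1.33)² = 134.6 kg·m².
ω_f = L_i / I_f = 108.8 / 134.6 = 0.8085 rad/s.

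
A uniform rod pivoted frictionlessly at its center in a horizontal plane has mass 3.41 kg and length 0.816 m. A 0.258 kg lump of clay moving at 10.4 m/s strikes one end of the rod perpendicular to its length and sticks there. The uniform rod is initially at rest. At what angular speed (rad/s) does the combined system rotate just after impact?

|ω_f| ≈ 4.72 rad/s

The axle reaction passes through the pivot and exerts no torque about it; angular momentum about the pivot is conserved through the impact.
I_p = (1/12)(3.41)(0.816)² = 0.1892 kg·m². Taking the sense of the lump of clay's angular momentum as positive, L_{lump} = m v R = (0.258)(10.4)(0.816/2) = 1.095 kg·m²/s.
L_i = 0 + 1.095 = 1.095 kg·m²/s.
After sticking, I_f = I_p + m R² = 0.1892 + (0.258)(0.816/2)² = 0.2322 kg·m².
ω_f = L_i / I_f = 1.095 / 0.2322 = 4.715 rad/s.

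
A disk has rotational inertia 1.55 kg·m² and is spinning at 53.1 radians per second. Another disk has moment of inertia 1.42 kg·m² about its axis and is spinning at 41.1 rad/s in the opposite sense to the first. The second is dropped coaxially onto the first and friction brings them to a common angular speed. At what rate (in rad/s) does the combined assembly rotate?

The coupling torques are internal; angular momentum about the shared axis is conserved.
Taking A's sense as positive: L = (1.550)(53.1) − (1.420)(41.1) = 23.94 kg·m²·rad/s.
Combined I = 1.550 + 1.420 = 2.970 kg·m².
ω_f = L / I = 23.94 / 2.970 = 8.062 rad/s.

|ω_f| ≈ 8.06 rad/s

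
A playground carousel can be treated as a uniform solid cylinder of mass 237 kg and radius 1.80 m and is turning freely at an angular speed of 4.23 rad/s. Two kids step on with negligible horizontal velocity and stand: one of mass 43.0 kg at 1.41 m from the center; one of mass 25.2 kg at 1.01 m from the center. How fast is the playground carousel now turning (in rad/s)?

ω_f ≈ 3.28 rad/s

No external torque acts about the center; L_before = L_after.
I_p = ½(237)(1.80)² = 383.9 kg·m².
Added inertia Σmr² = (43.0)(1.41)² + (25.2)(1.01)² = 111.2 kg·m²; I_f = 383.9 + 111.2 = 495.1 kg·m².
ω_f = I_p ω_i / I_f = (383.9)(4.23) / 495.1 = 3.280 rad/s.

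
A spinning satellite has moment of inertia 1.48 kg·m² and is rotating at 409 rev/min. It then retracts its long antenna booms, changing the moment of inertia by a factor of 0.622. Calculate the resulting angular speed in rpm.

ω₂ ≈ 658 rpm

Angular momentum about the spin axis is conserved since the torque about it is zero.
I₂ = 0.622 × 1.48 = 0.9206 kg·m².
ω₂ = I₁ω₁ / I₂ = (1.480)(409 rpm) / (0.9206) = 657.6 rpm.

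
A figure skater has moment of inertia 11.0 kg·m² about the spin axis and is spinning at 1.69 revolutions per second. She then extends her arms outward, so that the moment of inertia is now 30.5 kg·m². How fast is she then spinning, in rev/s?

No external torque acts about the spin axis, so angular momentum is conserved.
ω₂ = I₁ω₁ / I₂ = (11.00)(1.69 rev/s) / (30.50) = 0.6095 rev/s.

ω₂ ≈ 0.610 rev/s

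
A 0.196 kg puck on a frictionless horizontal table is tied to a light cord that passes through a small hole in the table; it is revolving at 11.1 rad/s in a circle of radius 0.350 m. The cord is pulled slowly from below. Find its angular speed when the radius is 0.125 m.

No torque about the axis ⇒ m r₁² ω₁ = m r₂² ω₂.
ω₂ = ω₁ (r₁/r₂)² = (11.1)(0.350/0.125)² = 87.02 rad/s.

ω₂ ≈ 87.0 rad/s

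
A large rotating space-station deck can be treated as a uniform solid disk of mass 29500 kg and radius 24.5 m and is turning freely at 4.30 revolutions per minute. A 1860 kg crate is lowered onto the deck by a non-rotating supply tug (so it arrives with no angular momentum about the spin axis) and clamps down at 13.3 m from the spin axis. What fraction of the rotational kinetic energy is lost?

No external torque acts about the spin axis; L_before = L_after.
I_p = ½(29500)(24.5)² = 8.854e+06 kg·m².
Added inertia Σmr² = (1860)(13.3)² = 3.290e+05 kg·m²; I_f = 8.854e+06 + 3.290e+05 = 9.183e+06 kg·m².
ω_f = I_p ω_i / I_f = (8.854e+06)(4.30) / 9.183e+06 = 4.146 rpm.
KE_i = ½(8.854e+06)(0.4503 rad/s)² = 8.976e+05 J; KE_f = ½(9.183e+06)(0.4342)² = 8.655e+05 J.
Fraction lost = 0.03583.

fraction ≈ 0.0358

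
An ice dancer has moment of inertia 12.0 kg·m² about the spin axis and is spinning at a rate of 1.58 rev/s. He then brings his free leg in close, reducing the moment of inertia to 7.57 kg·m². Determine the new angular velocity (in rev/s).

ω₂ ≈ 2.50 rev/s

Angular momentum about the spin axis is conserved since the torque about it is zero.
ω₂ = I₁ω₁ / I₂ = (12.00)(1.58 rev/s) / (7.570) = 2.505 rev/s.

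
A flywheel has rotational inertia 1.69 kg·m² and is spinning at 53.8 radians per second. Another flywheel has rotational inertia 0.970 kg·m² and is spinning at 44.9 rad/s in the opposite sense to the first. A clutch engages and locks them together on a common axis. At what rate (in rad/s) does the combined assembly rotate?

|ω_f| ≈ 17.8 rad/s

The coupling torques are internal; angular momentum about the shared axis is conserved.
Taking A's sense as positive: L = (1.690)(53.8) − (0.9700)(44.9) = 47.37 kg·m²·rad/s.
Combined I = 1.690 + 0.9700 = 2.660 kg·m².
ω_f = L / I = 47.37 / 2.660 = 17.81 rad/s.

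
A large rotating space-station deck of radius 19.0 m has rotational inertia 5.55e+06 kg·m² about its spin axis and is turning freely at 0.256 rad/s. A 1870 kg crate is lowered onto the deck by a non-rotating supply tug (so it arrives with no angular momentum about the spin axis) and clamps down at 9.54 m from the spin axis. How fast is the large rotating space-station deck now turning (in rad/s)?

ω_f ≈ 0.248 rad/s

The added mass arrives with no angular momentum about the spin axis, and any external torque about the spin axis is negligible, so the system's angular momentum is conserved.
Added inertia Σmr² = (1870)(9.54)² = 1.702e+05 kg·m²; I_f = 5.550e+06 + 1.702e+05 = 5.720e+06 kg·m².
ω_f = I_p ω_i / I_f = (5.550e+06)(0.256) / 5.720e+06 = 0.2484 rad/s.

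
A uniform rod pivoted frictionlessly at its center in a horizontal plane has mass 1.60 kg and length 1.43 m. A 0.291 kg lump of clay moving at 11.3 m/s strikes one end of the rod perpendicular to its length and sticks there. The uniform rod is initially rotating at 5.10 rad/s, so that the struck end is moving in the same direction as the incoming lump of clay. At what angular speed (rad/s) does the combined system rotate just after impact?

About the pivot the impulsive forces during the collision are internal, so angular momentum about that axis is conserved.
I_p = (1/12)(1.60)(1.43)² = 0.2727 kg·m². Taking the sense of the lump of clay's angular momentum as positive, L_{lump} = m v R = (0.291)(11.3)(1.43/2) = 2.351 kg·m²/s.
L_i = +I_p ω_p + m v R = +(0.2727)(5.10) + 2.351 = 3.742 kg·m²/s.
After sticking, I_f = I_p + m R² = 0.2727 + (0.291)(1.43/2)² = 0.4214 kg·m².
ω_f = L_i / I_f = 3.742 / 0.4214 = 8.879 rad/s.

|ω_f| ≈ 8.88 rad/s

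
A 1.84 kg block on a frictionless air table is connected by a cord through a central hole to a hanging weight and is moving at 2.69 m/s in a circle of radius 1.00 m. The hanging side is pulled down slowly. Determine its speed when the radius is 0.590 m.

The only horizontal force on the mass is along the cord (radial), so it exerts no torque about the hole and angular momentum m v r is conserved.
v₂ = v₁ r₁ / r₂ = (2.69)(1.00) / (0.590) = 4.559 m/s.

v₂ ≈ 4.56 m/s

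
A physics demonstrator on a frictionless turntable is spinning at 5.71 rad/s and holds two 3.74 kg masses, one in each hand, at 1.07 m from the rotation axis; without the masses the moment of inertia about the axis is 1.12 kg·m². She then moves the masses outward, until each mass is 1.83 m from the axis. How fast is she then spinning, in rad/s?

No external torque acts about the spin axis, so angular momentum is conserved.
I₁ = 1.12 + 2(3.74)(1.07)² = 9.684 kg·m²; I₂ = 1.12 + 2(3.74)(1.83)² = 26.17 kg·m².
ω₂ = I₁ω₁ / I₂ = (9.684)(5.71 rad/s) / (26.17) = 2.113 rad/s.

ω₂ ≈ 2.11 rad/s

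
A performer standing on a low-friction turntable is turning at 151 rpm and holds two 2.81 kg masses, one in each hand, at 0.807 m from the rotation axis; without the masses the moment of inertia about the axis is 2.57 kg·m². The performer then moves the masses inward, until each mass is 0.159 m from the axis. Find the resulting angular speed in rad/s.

ω₂ ≈ 36.3 rad/s

With no external torque about the axis, L is conserved: I₁ω₁ = I₂ω₂.
I₁ = 2.57 + 2(2.81)(0.807)² = 6.230 kg·m²; I₂ = 2.57 + 2(2.81)(0.159)² = 2.712 kg·m².
ω₂ = I₁ω₁ / I₂ = (6.230)(151 rpm) / (2.712) = 346.9 rpm = 36.32 rad/s.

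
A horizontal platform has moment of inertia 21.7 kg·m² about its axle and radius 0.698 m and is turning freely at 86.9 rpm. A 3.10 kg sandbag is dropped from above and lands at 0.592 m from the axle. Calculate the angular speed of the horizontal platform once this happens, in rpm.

The added mass arrives with no angular momentum about the axle, and any external torque about the axle is negligible, so the system's angular momentum is conserved.
Added inertia Σmr² = (3.10)(0.592)² = 1.086 kg·m²; I_f = 21.70 + 1.086 = 22.79 kg·m².
ω_f = I_p ω_i / I_f = (21.70)(86.9) / 22.79 = 82.76 rpm.

ω_f ≈ 82.8 rpm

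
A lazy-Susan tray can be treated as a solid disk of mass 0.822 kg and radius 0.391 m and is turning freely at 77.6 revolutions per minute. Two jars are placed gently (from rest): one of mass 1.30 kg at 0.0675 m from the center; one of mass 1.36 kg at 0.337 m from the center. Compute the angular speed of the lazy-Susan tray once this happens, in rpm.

The added mass arrives with no angular momentum about the center, and any external torque about the center is negligible, so the system's angular momentum is conserved.
I_p = ½(0.822)(0.391)² = 0.06283 kg·m².
Added inertia Σmr² = (1.30)(0.0675)² + (1.36)(0.337)² = 0.1604 kg·m²; I_f = 0.06283 + 0.1604 = 0.2232 kg·m².
ω_f = I_p ω_i / I_f = (0.06283)(77.6) / 0.2232 = 21.84 rpm.

ω_f ≈ 21.8 rpm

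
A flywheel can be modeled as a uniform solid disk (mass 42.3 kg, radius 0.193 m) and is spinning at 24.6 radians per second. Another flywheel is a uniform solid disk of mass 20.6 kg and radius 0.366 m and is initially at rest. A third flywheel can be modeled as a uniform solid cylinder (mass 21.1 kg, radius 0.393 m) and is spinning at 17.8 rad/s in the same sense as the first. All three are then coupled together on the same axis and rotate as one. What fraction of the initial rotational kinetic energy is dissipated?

fraction ≈ 0.379

No external torque acts about the common axis, so total angular momentum is conserved.
Moments of inertia: I_A = ½(42.3)(0.193)² = 0.7878 kg·m²; I_B = ½(20.6)(0.366)² = 1.380 kg·m²; I_C = ½(21.1)(0.393)² = 1.629 kg·m².
Taking A's sense as positive: L = (0.7878)(24.6) + (1.629)(17.8) = 48.38 kg·m²·rad/s.
Combined I = 0.7878 + 1.380 + 1.629 = 3.797 kg·m².
ω_f = L / I = 48.38 / 3.797 = 12.74 rad/s.
KE_i = ½ΣIω² = 496.5 J; KE_f = ½(3.797)(12.74)² = 308.3 J.
Fraction dissipated = (KE_i − KE_f)/KE_i = 0.3791.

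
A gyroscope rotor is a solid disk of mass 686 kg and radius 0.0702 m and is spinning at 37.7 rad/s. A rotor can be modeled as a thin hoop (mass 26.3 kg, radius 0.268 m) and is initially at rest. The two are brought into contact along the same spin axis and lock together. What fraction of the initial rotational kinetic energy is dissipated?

fraction ≈ 0.528

No external torque acts about the common axis, so total angular momentum is conserved.
Moments of inertia: I_A = ½(686)(0.0702)² = 1.690 kg·m²; I_B = (26.3)(0.268)² = 1.889 kg·m².
Taking A's sense as positive: L = (1.690)(37.7) = 63.72 kg·m²·rad/s.
Combined I = 1.690 + 1.889 = 3.579 kg·m².
ω_f = L / I = 63.72 / 3.579 = 17.80 rad/s.
KE_i = ½ΣIω² = 1201 J; KE_f = ½(3.579)(17.80)² = 567.3 J.
Fraction dissipated = (KE_i − KE_f)/KE_i = 0.5278.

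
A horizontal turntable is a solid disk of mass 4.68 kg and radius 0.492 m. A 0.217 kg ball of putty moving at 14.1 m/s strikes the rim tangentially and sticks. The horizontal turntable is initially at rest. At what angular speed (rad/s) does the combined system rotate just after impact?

|ω_f| ≈ 2.43 rad/s

The axle reaction passes through the axle and exerts no torque about it; angular momentum about the axle is conserved through the impact.
I_p = ½(4.68)(0.492)² = 0.5664 kg·m². Taking the sense of the ball of putty's angular momentum as positive, L_{ball} = m v R = (0.217)(14.1)(0.492) = 1.505 kg·m²/s.
L_i = 0 + 1.505 = 1.505 kg·m²/s.
After sticking, I_f = I_p + m R² = 0.5664 + (0.217)(0.492)² = 0.6190 kg·m².
ω_f = L_i / I_f = 1.505 / 0.6190 = 2.432 rad/s.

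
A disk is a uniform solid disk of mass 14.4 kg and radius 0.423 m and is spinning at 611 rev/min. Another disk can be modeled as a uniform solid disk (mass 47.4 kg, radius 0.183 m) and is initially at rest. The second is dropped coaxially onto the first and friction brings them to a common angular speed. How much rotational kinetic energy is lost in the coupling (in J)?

ΔKE lost ≈ 1010 J

No external torque acts about the common axis, so total angular momentum is conserved.
Moments of inertia: I_A = ½(14.4)(0.423)² = 1.288 kg·m²; I_B = ½(47.4)(0.183)² = 0.7937 kg·m².
Taking A's sense as positive: L = (1.288)(611) = 787.1 kg·m²·rpm.
Combined I = 1.288 + 0.7937 = 2.082 kg·m².
ω_f = L / I = 787.1 / 2.082 = 378.1 rpm.
KE_i = ½ΣIω² = 2637 J; KE_f = ½(2.082)(39.59)² = 1632 J.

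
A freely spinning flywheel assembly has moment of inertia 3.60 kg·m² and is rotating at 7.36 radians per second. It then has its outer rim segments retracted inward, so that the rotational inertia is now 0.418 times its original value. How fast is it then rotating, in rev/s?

With no external torque about the axis, L is conserved: I₁ω₁ = I₂ω₂.
I₂ = 0.418 × 3.60 = 1.505 kg·m².
ω₂ = I₁ω₁ / I₂ = (3.600)(7.36 rad/s) / (1.505) = 17.61 rad/s = 2.802 rev/s.

ω₂ ≈ 2.80 rev/s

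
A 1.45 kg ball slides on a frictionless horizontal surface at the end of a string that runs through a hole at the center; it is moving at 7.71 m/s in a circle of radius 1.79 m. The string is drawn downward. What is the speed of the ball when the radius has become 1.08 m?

Central (radial) force ⇒ zero torque about the center ⇒ m v r is constant.
v₂ = v₁ r₁ / r₂ = (7.71)(1.79) / (1.08) = 12.78 m/s.

v₂ ≈ 12.8 m/s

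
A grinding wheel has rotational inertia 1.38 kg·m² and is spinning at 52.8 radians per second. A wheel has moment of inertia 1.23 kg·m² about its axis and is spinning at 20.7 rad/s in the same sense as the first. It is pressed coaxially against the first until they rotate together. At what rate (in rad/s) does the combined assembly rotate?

No external torque acts about the common axis, so total angular momentum is conserved.
Taking A's sense as positive: L = (1.380)(52.8) + (1.230)(20.7) = 98.32 kg·m²·rad/s.
Combined I = 1.380 + 1.230 = 2.610 kg·m².
ω_f = L / I = 98.32 / 2.610 = 37.67 rad/s.

|ω_f| ≈ 37.7 rad/s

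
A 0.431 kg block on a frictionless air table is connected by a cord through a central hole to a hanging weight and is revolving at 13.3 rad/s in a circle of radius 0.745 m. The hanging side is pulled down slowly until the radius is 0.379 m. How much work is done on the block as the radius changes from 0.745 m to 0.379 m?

W ≈ 60.6 J

No torque about the axis ⇒ m r₁² ω₁ = m r₂² ω₂.
ω₂ = ω₁ (r₁/r₂)² = (13.3)(0.745/0.379)² = 51.39 rad/s.
W = ΔKE = ½m(v₂² − v₁²) = 60.59 J.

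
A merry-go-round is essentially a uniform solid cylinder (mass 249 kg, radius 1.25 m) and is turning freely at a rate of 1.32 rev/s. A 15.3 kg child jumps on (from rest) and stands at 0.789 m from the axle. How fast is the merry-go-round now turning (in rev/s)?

ω_f ≈ 1.26 rev/s

No external torque acts about the axle; L_before = L_after.
I_p = ½(249)(1.25)² = 194.5 kg·m².
Added inertia Σmr² = (15.3)(0.789)² = 9.525 kg·m²; I_f = 194.5 + 9.525 = 204.1 kg·m².
ω_f = I_p ω_i / I_f = (194.5)(1.32) / 204.1 = 1.258 rev/s.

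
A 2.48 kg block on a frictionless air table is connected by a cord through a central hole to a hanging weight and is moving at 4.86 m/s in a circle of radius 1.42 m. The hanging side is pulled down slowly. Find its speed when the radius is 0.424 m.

v₂ ≈ 16.3 m/s

Central (radial) force ⇒ zero torque about the center ⇒ m v r is constant.
v₂ = v₁ r₁ / r₂ = (4.86)(1.42) / (0.424) = 16.28 m/s.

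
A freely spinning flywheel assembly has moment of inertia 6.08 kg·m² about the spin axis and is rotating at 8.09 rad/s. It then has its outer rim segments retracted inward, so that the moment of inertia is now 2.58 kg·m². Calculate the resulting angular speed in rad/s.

ω₂ ≈ 19.1 rad/s

Angular momentum about the spin axis is conserved since the torque about it is zero.
ω₂ = I₁ω₁ / I₂ = (6.080)(8.09 rad/s) / (2.580) = 19.06 rad/s.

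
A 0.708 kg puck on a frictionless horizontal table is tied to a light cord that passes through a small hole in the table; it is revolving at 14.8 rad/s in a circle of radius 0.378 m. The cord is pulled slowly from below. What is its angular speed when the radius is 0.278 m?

The constraining force is radial, so m r² ω about the center is conserved.
ω₂ = ω₁ (r₁/r₂)² = (14.8)(0.378/0.278)² = 27.36 rad/s.

ω₂ ≈ 27.4 rad/s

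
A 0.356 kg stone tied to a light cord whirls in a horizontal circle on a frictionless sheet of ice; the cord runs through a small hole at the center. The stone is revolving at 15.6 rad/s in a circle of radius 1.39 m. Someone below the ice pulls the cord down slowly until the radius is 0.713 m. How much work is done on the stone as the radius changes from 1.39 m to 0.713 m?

W ≈ 234 J

The constraining force is radial, so m r² ω about the center is conserved.
ω₂ = ω₁ (r₁/r₂)² = (15.6)(1.39/0.713)² = 59.29 rad/s.
W = ΔKE = ½m(v₂² − v₁²) = 234.4 J.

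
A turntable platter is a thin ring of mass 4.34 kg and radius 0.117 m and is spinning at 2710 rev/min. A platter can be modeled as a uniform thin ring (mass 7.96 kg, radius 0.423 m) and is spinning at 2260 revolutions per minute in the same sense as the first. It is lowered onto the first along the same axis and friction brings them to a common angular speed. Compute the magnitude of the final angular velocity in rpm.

|ω_f| ≈ 2280 rpm

The coupling torques are internal; angular momentum about the shared axis is conserved.
Moments of inertia: I_A = (4.34)(0.117)² = 0.05941 kg·m²; I_B = (7.96)(0.423)² = 1.424 kg·m².
Taking A's sense as positive: L = (0.05941)(2710) + (1.424)(2260) = 3380 kg·m²·rpm.
Combined I = 0.05941 + 1.424 = 1.484 kg·m².
ω_f = L / I = 3380 / 1.484 = 2278 rpm.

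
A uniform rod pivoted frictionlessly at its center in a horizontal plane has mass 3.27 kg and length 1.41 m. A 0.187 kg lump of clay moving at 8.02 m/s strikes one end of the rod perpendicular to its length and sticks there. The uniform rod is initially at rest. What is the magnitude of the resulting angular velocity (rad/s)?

The axle reaction passes through the pivot and exerts no torque about it; angular momentum about the pivot is conserved through the impact.
I_p = (1/12)(3.27)(1.41)² = 0.5418 kg·m². Taking the sense of the lump of clay's angular momentum as positive, L_{lump} = m v R = (0.187)(8.02)(1.41/2) = 1.057 kg·m²/s.
L_i = 0 + 1.057 = 1.057 kg·m²/s.
After sticking, I_f = I_p + m R² = 0.5418 + (0.187)(1.41/2)² = 0.6347 kg·m².
ω_f = L_i / I_f = 1.057 / 0.6347 = 1.666 rad/s.

|ω_f| ≈ 1.67 rad/s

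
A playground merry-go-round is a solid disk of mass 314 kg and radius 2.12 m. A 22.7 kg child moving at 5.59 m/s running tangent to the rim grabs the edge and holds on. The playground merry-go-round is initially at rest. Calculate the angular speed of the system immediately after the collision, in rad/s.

The axle reaction passes through the axle and exerts no torque about it; angular momentum about the axle is conserved through the impact.
I_p = ½(314)(2.12)² = 705.6 kg·m². Taking the sense of the child's angular momentum as positive, L_{child} = m v R = (22.7)(5.59)(2.12) = 269.0 kg·m²/s.
L_i = 0 + 269.0 = 269.0 kg·m²/s.
After sticking, I_f = I_p + m R² = 705.6 + (22.7)(2.12)² = 807.6 kg·m².
ω_f = L_i / I_f = 269.0 / 807.6 = 0.3331 rad/s.

|ω_f| ≈ 0.333 rad/s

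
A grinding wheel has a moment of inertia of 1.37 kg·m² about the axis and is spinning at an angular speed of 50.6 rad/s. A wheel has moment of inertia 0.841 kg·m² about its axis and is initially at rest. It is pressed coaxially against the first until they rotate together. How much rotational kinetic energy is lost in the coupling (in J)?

ΔKE lost ≈ 667 J

The coupling torques are internal; angular momentum about the shared axis is conserved.
Taking A's sense as positive: L = (1.370)(50.6) = 69.32 kg·m²·rad/s.
Combined I = 1.370 + 0.8410 = 2.211 kg·m².
ω_f = L / I = 69.32 / 2.211 = 31.35 rad/s.
KE_i = ½ΣIω² = 1754 J; KE_f = ½(2.211)(31.35)² = 1087 J.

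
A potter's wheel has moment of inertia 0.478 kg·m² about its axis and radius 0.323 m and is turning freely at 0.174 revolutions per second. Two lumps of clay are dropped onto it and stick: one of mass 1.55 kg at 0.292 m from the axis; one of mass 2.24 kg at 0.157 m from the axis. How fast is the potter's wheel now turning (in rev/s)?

ω_f ≈ 0.125 rev/s

No external torque acts about the axis; L_before = L_after.
Added inertia Σmr² = (1.55)(0.292)² + (2.24)(0.157)² = 0.1874 kg·m²; I_f = 0.4780 + 0.1874 = 0.6654 kg·m².
ω_f = I_p ω_i / I_f = (0.4780)(0.174) / 0.6654 = 0.1250 rev/s.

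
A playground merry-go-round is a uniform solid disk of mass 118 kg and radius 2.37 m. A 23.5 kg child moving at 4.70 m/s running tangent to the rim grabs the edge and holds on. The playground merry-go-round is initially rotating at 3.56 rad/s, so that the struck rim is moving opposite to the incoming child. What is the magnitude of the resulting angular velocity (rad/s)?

|ω_f| ≈ 1.98 rad/s

The axle reaction passes through the axle and exerts no torque about it; angular momentum about the axle is conserved through the impact.
I_p = ½(118)(2.37)² = 331.4 kg·m². Taking the sense of the child's angular momentum as positive, L_{child} = m v R = (23.5)(4.70)(2.37) = 261.8 kg·m²/s.
L_i = −I_p ω_p + m v R = −(331.4)(3.56) + 261.8 = -918.0 kg·m²/s.
After sticking, I_f = I_p + m R² = 331.4 + (23.5)(2.37)² = 463.4 kg·m².
ω_f = L_i / I_f = -918.0 / 463.4 = -1.981 rad/s.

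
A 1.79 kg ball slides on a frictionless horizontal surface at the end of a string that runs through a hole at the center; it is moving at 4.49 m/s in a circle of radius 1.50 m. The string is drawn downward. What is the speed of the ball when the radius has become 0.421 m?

Central (radial) force ⇒ zero torque about the center ⇒ m v r is constant.
v₂ = v₁ r₁ / r₂ = (4.49)(1.50) / (0.421) = 16.00 m/s.

v₂ ≈ 16.0 m/s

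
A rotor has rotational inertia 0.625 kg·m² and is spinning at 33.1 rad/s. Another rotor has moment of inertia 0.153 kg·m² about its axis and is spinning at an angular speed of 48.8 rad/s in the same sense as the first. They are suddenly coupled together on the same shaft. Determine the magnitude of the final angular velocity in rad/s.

|ω_f| ≈ 36.2 rad/s

The coupling torques are internal; angular momentum about the shared axis is conserved.
Taking A's sense as positive: L = (0.6250)(33.1) + (0.1530)(48.8) = 28.15 kg·m²·rad/s.
Combined I = 0.6250 + 0.1530 = 0.7780 kg·m².
ω_f = L / I = 28.15 / 0.7780 = 36.19 rad/s.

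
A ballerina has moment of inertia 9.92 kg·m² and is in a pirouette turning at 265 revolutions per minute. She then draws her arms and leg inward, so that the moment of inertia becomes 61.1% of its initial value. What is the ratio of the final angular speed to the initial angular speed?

With no external torque about the axis, L is conserved: I₁ω₁ = I₂ω₂.
I₂ = 0.611 × 9.92 = 6.061 kg·m².
ω₂/ω₁ = I₁/I₂ = 9.920 / 6.061 = 1.637.

ω₂/ω₁ ≈ 1.64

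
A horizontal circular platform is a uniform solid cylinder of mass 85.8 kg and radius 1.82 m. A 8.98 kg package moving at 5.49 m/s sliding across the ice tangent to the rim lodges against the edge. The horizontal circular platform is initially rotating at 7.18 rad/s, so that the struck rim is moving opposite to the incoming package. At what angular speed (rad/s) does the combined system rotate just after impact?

About the central axle the impulsive forces during the collision are internal, so angular momentum about that axis is conserved.
I_p = ½(85.8)(1.82)² = 142.1 kg·m². Taking the sense of the package's angular momentum as positive, L_{package} = m v R = (8.98)(5.49)(1.82) = 89.73 kg·m²/s.
L_i = −I_p ω_p + m v R = −(142.1)(7.18) + 89.73 = -930.6 kg·m²/s.
After sticking, I_f = I_p + m R² = 142.1 + (8.98)(1.82)² = 171.8 kg·m².
ω_f = L_i / I_f = -930.6 / 171.8 = -5.415 rad/s.

|ω_f| ≈ 5.42 rad/s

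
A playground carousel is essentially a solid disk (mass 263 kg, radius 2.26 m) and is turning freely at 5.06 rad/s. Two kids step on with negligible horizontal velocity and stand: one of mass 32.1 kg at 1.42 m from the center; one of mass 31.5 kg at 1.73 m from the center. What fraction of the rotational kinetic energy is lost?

No external torque acts about the center; L_before = L_after.
I_p = ½(263)(2.26)² = 671.6 kg·m².
Added inertia Σmr² = (32.1)(1.42)² + (31.5)(1.73)² = 159.0 kg·m²; I_f = 671.6 + 159.0 = 830.7 kg·m².
ω_f = I_p ω_i / I_f = (671.6)(5.06) / 830.7 = 4.091 rad/s.
KE_i = ½(671.6)(5.060 rad/s)² = 8598 J; KE_f = ½(830.7)(4.091)² = 6952 J.
Fraction lost = 0.1914.

fraction ≈ 0.191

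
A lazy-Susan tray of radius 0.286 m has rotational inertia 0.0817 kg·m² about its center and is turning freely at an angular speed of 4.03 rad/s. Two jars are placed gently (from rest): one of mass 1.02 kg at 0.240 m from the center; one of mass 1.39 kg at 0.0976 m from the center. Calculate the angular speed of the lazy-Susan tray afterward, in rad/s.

ω_f ≈ 2.14 rad/s

The added mass arrives with no angular momentum about the center, and any external torque about the center is negligible, so the system's angular momentum is conserved.
Added inertia Σmr² = (1.02)(0.240)² + (1.39)(0.0976)² = 0.07199 kg·m²; I_f = 0.08170 + 0.07199 = 0.1537 kg·m².
ω_f = I_p ω_i / I_f = (0.08170)(4.03) / 0.1537 = 2.142 rad/s.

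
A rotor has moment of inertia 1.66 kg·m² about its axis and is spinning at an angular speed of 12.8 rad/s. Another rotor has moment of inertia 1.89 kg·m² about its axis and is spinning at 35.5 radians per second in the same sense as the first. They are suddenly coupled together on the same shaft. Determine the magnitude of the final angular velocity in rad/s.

|ω_f| ≈ 24.9 rad/s

No external torque acts about the common axis, so total angular momentum is conserved.
Taking A's sense as positive: L = (1.660)(12.8) + (1.890)(35.5) = 88.34 kg·m²·rad/s.
Combined I = 1.660 + 1.890 = 3.550 kg·m².
ω_f = L / I = 88.34 / 3.550 = 24.89 rad/s.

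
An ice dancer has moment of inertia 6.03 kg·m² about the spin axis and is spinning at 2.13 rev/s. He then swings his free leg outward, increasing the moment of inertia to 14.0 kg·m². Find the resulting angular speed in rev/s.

ω₂ ≈ 0.917 rev/s

With no external torque about the axis, L is conserved: I₁ω₁ = I₂ω₂.
ω₂ = I₁ω₁ / I₂ = (6.030)(2.13 rev/s) / (14.00) = 0.9174 rev/s.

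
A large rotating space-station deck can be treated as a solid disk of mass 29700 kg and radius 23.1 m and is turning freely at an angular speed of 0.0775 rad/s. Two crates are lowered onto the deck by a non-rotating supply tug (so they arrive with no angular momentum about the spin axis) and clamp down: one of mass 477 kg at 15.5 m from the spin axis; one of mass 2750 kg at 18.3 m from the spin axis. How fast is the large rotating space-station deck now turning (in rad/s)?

The added mass arrives with no angular momentum about the spin axis, and any external torque about the spin axis is negligible, so the system's angular momentum is conserved.
I_p = ½(29700)(23.1)² = 7.924e+06 kg·m².
Added inertia Σmr² = (477)(15.5)² + (2750)(18.3)² = 1.036e+06 kg·m²; I_f = 7.924e+06 + 1.036e+06 = 8.960e+06 kg·m².
ω_f = I_p ω_i / I_f = (7.924e+06)(0.0775) / 8.960e+06 = 0.06854 rad/s.

ω_f ≈ 0.0685 rad/s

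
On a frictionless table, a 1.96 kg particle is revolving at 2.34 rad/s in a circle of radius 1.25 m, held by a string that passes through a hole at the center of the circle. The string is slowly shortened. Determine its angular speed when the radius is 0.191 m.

ω₂ ≈ 100 rad/s

The constraining force is radial, so m r² ω about the center is conserved.
ω₂ = ω₁ (r₁/r₂)² = (2.34)(1.25/0.191)² = 100.2 rad/s.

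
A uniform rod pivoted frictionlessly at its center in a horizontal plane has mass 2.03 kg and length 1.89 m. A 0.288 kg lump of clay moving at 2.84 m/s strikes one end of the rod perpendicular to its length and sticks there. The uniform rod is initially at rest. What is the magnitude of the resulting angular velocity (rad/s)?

The axle reaction passes through the pivot and exerts no torque about it; angular momentum about the pivot is conserved through the impact.
I_p = (1/12)(2.03)(1.89)² = 0.6043 kg·m². Taking the sense of the lump of clay's angular momentum as positive, L_{lump} = m v R = (0.288)(2.84)(1.89/2) = 0.7729 kg·m²/s.
L_i = 0 + 0.7729 = 0.7729 kg·m²/s.
After sticking, I_f = I_p + m R² = 0.6043 + (0.288)(1.89/2)² = 0.8615 kg·m².
ω_f = L_i / I_f = 0.7729 / 0.8615 = 0.8972 rad/s.

|ω_f| ≈ 0.897 rad/s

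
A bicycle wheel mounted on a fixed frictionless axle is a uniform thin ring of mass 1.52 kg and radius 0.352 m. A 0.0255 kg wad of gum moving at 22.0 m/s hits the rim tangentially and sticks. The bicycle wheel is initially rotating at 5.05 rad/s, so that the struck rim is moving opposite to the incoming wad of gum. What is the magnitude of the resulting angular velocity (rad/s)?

|ω_f| ≈ 3.94 rad/s

The axle reaction passes through the axle and exerts no torque about it; angular momentum about the axle is conserved through the impact.
I_p = (1.52)(0.352)² = 0.1883 kg·m². Taking the sense of the wad of gum's angular momentum as positive, L_{wad} = m v R = (0.0255)(22.0)(0.352) = 0.1975 kg·m²/s.
L_i = −I_p ω_p + m v R = −(0.1883)(5.05) + 0.1975 = -0.7536 kg·m²/s.
After sticking, I_f = I_p + m R² = 0.1883 + (0.0255)(0.352)² = 0.1915 kg·m².
ω_f = L_i / I_f = -0.7536 / 0.1915 = -3.935 rad/s.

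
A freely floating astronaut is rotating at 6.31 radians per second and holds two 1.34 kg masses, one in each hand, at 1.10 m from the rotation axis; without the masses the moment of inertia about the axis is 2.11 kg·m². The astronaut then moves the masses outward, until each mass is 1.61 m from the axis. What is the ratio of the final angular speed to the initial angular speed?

ω₂/ω₁ ≈ 0.591

Angular momentum about the spin axis is conserved since the torque about it is zero.
I₁ = 2.11 + 2(1.34)(1.10)² = 5.353 kg·m²; I₂ = 2.11 + 2(1.34)(1.61)² = 9.057 kg·m².
ω₂/ω₁ = I₁/I₂ = 5.353 / 9.057 = 0.5910.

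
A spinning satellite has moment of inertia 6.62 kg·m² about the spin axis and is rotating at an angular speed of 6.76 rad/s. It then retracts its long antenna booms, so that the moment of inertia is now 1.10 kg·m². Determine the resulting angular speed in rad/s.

Angular momentum about the spin axis is conserved since the torque about it is zero.
ω₂ = I₁ω₁ / I₂ = (6.620)(6.76 rad/s) / (1.100) = 40.68 rad/s.

ω₂ ≈ 40.7 rad/s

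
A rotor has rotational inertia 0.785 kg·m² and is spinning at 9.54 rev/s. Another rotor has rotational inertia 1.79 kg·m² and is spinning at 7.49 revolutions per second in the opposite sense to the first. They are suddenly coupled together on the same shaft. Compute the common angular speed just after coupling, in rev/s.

The coupling torques are internal; angular momentum about the shared axis is conserved.
Taking A's sense as positive: L = (0.7850)(9.54) − (1.790)(7.49) = -5.918 kg·m²·rev/s.
Combined I = 0.7850 + 1.790 = 2.575 kg·m².
ω_f = L / I = -5.918 / 2.575 = -2.298 rev/s.

|ω_f| ≈ 2.30 rev/s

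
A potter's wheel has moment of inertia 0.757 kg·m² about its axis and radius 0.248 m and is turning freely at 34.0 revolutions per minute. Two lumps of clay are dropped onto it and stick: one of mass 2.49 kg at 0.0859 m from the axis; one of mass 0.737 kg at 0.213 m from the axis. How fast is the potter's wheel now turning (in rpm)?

ω_f ≈ 31.8 rpm

No external torque acts about the axis; L_before = L_after.
Added inertia Σmr² = (2.49)(0.0859)² + (0.737)(0.213)² = 0.05181 kg·m²; I_f = 0.7570 + 0.05181 = 0.8088 kg·m².
ω_f = I_p ω_i / I_f = (0.7570)(34.0) / 0.8088 = 31.82 rpm.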